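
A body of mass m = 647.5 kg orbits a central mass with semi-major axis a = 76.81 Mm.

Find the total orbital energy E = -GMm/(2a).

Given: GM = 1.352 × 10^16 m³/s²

Convert to SI: a = 76.81 Mm = 7.681e+07 m.
E = −GMm / (2a).
E = −1.352e+16 · 647.5 / (2 · 7.681e+07) J ≈ -5.699e+10 J = -56.99 GJ.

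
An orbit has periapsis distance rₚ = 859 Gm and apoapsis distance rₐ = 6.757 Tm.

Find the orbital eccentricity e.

Convert to SI: rₚ = 859 Gm = 8.59e+11 m; rₐ = 6.757 Tm = 6.757e+12 m.
e = (rₐ − rₚ) / (rₐ + rₚ).
e = (6.757e+12 − 8.59e+11) / (6.757e+12 + 8.59e+11) = 5.898e+12 / 7.616e+12 ≈ 0.7744.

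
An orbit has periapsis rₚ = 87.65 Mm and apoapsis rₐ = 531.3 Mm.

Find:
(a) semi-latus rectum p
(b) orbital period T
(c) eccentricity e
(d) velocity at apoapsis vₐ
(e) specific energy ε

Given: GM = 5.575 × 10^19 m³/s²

Convert to SI: rₚ = 87.65 Mm = 8.765e+07 m; rₐ = 531.3 Mm = 5.313e+08 m.
(a) From a = (rₚ + rₐ)/2 = 3.09475e+08 m and e = (rₐ − rₚ)/(rₐ + rₚ) = 0.716778, p = a(1 − e²) = 3.09475e+08 · (1 − (0.716778)²) ≈ 1.505e+08 m
(b) With a = (rₚ + rₐ)/2 = 3.09475e+08 m, T = 2π √(a³/GM) = 2π √((3.09475e+08)³/5.575e+19) s ≈ 4581 s
(c) e = (rₐ − rₚ)/(rₐ + rₚ) = (5.313e+08 − 8.765e+07)/(5.313e+08 + 8.765e+07) ≈ 0.7168
(d) With a = (rₚ + rₐ)/2 = 3.09475e+08 m, vₐ = √(GM (2/rₐ − 1/a)) = √(5.575e+19 · (2/5.313e+08 − 1/3.09475e+08)) m/s ≈ 1.724e+05 m/s
(e) With a = (rₚ + rₐ)/2 = 3.09475e+08 m, ε = −GM/(2a) = −5.575e+19/(2 · 3.09475e+08) J/kg ≈ -9.007e+10 J/kg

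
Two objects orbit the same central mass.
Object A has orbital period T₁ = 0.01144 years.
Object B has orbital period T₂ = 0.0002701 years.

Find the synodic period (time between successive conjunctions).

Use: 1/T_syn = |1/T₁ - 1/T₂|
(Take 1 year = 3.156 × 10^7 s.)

Convert to SI: T₁ = 0.01144 years = 361046 s; T₂ = 0.0002701 years = 8524.36 s.
T_syn = |T₁ · T₂ / (T₁ − T₂)|.
T_syn = |361046 · 8524.36 / (361046 − 8524.36)| s ≈ 8730 s = 0.0002766 years.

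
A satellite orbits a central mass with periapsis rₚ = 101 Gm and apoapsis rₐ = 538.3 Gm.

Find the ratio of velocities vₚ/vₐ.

Convert to SI: rₚ = 101 Gm = 1.01e+11 m; rₐ = 538.3 Gm = 5.383e+11 m.
Conservation of angular momentum gives rₚvₚ = rₐvₐ, so vₚ/vₐ = rₐ/rₚ.
vₚ/vₐ = 5.383e+11 / 1.01e+11 ≈ 5.33.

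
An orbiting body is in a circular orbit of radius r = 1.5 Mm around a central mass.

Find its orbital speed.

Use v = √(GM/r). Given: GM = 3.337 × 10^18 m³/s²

Convert to SI: r = 1.5 Mm = 1.5e+06 m.
For a circular orbit, gravity supplies the centripetal force, so v = √(GM / r).
v = √(3.337e+18 / 1.5e+06) m/s ≈ 1.492e+06 m/s = 1492 km/s.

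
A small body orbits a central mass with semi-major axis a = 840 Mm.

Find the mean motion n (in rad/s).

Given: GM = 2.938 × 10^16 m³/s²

Convert to SI: a = 840 Mm = 8.4e+08 m.
n = √(GM / a³).
n = √(2.938e+16 / (8.4e+08)³) rad/s ≈ 7.041e-06 rad/s.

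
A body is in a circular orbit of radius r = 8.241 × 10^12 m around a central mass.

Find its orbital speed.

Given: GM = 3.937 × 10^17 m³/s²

For a circular orbit, gravity supplies the centripetal force, so v = √(GM / r).
v = √(3.937e+17 / 8.241e+12) m/s ≈ 218.6 m/s = 218.6 m/s.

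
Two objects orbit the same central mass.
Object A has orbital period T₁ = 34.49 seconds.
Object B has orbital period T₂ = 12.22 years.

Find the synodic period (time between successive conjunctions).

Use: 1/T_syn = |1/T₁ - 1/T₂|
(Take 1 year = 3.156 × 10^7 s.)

Convert to SI: T₂ = 12.22 years = 3.85663e+08 s.
T_syn = |T₁ · T₂ / (T₁ − T₂)|.
T_syn = |34.49 · 3.85663e+08 / (34.49 − 3.85663e+08)| s ≈ 34.49 s = 34.49 seconds.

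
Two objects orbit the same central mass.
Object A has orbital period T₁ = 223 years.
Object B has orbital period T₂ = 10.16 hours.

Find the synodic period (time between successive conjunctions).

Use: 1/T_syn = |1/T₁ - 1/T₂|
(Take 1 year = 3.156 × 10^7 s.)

Convert to SI: T₁ = 223 years = 7.03788e+09 s; T₂ = 10.16 hours = 36576 s.
T_syn = |T₁ · T₂ / (T₁ − T₂)|.
T_syn = |7.03788e+09 · 36576 / (7.03788e+09 − 36576)| s ≈ 3.658e+04 s = 10.16 hours.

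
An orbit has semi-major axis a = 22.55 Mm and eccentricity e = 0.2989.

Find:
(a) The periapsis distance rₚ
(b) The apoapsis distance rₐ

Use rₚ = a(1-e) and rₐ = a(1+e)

Convert to SI: a = 22.55 Mm = 2.255e+07 m.
(a) rₚ = a(1 − e) = 2.255e+07 · (1 − 0.2989) = 2.255e+07 · 0.7011 ≈ 1.581e+07 m = 15.81 Mm.
(b) rₐ = a(1 + e) = 2.255e+07 · (1 + 0.2989) = 2.255e+07 · 1.2989 ≈ 2.929e+07 m = 29.29 Mm.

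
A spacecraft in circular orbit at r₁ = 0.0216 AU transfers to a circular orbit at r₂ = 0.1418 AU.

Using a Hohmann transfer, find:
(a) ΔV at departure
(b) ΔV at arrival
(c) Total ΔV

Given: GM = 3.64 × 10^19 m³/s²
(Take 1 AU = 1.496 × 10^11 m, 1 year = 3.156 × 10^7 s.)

Convert to SI: r₁ = 0.0216 AU = 3.23136e+09 m; r₂ = 0.1418 AU = 2.12133e+10 m.
Transfer semi-major axis: a_t = (r₁ + r₂)/2 = (3.23136e+09 + 2.12133e+10)/2 = 1.22223e+10 m.
Circular speeds: v₁ = √(GM/r₁) = 106135 m/s, v₂ = √(GM/r₂) = 41423.5 m/s.
Transfer speeds (vis-viva v² = GM(2/r − 1/a_t)): v₁ᵗ = 139825 m/s, v₂ᵗ = 21299.2 m/s.
(a) ΔV₁ = |v₁ᵗ − v₁| ≈ 3.369e+04 m/s = 7.107 AU/year.
(b) ΔV₂ = |v₂ − v₂ᵗ| ≈ 2.012e+04 m/s = 4.245 AU/year.
(c) ΔV_total = ΔV₁ + ΔV₂ ≈ 5.381e+04 m/s = 11.35 AU/year.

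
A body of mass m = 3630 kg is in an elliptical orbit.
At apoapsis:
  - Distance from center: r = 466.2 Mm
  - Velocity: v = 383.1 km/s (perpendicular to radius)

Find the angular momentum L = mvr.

Convert to SI: r = 466.2 Mm = 4.662e+08 m; v = 383.1 km/s = 383100 m/s.
Since v is perpendicular to r, L = m · v · r.
L = 3630 · 383100 · 4.662e+08 kg·m²/s ≈ 6.483e+17 kg·m²/s.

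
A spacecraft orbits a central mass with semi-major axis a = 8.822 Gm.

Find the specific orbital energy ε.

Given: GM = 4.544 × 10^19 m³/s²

Convert to SI: a = 8.822 Gm = 8.822e+09 m.
ε = −GM / (2a).
ε = −4.544e+19 / (2 · 8.822e+09) J/kg ≈ -2.575e+09 J/kg = -2.575 GJ/kg.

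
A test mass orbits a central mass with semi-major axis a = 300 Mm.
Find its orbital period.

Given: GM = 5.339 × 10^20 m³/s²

Convert to SI: a = 300 Mm = 3e+08 m.
Kepler's third law: T = 2π √(a³ / GM).
Substituting a = 3e+08 m and GM = 5.339e+20 m³/s²:
T = 2π √((3e+08)³ / 5.339e+20) s
T ≈ 1413 s = 23.55 minutes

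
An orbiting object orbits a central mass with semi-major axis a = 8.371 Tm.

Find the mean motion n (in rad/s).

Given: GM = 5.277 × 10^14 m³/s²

Convert to SI: a = 8.371 Tm = 8.371e+12 m.
n = √(GM / a³).
n = √(5.277e+14 / (8.371e+12)³) rad/s ≈ 9.485e-13 rad/s.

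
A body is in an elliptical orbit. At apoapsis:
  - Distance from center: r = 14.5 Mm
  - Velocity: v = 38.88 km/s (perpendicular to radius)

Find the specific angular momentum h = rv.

Convert to SI: r = 14.5 Mm = 1.45e+07 m; v = 38.88 km/s = 38880 m/s.
With v perpendicular to r, h = r · v.
h = 1.45e+07 · 38880 m²/s ≈ 5.638e+11 m²/s.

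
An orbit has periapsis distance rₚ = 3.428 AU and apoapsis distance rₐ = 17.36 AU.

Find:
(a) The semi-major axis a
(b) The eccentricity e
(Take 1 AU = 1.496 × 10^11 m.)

Convert to SI: rₚ = 3.428 AU = 5.12829e+11 m; rₐ = 17.36 AU = 2.59706e+12 m.
(a) a = (rₚ + rₐ) / 2 = (5.12829e+11 + 2.59706e+12) / 2 ≈ 1.555e+12 m = 10.39 AU.
(b) e = (rₐ − rₚ) / (rₐ + rₚ) = (2.59706e+12 − 5.12829e+11) / (2.59706e+12 + 5.12829e+11) ≈ 0.6702.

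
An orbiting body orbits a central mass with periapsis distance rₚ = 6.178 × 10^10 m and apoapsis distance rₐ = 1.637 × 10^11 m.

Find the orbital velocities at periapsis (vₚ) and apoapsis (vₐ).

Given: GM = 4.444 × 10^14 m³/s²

Use the vis-viva equation v² = GM(2/r − 1/a) with a = (rₚ + rₐ)/2 = (6.178e+10 + 1.637e+11)/2 = 1.1274e+11 m.
vₚ = √(GM · (2/rₚ − 1/a)) = √(4.444e+14 · (2/6.178e+10 − 1/1.1274e+11)) m/s ≈ 102.2 m/s = 102.2 m/s.
vₐ = √(GM · (2/rₐ − 1/a)) = √(4.444e+14 · (2/1.637e+11 − 1/1.1274e+11)) m/s ≈ 38.57 m/s = 38.57 m/s.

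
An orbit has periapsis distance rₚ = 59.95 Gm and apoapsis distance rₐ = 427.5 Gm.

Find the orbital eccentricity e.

Convert to SI: rₚ = 59.95 Gm = 5.995e+10 m; rₐ = 427.5 Gm = 4.275e+11 m.
e = (rₐ − rₚ) / (rₐ + rₚ).
e = (4.275e+11 − 5.995e+10) / (4.275e+11 + 5.995e+10) = 3.6755e+11 / 4.8745e+11 ≈ 0.754.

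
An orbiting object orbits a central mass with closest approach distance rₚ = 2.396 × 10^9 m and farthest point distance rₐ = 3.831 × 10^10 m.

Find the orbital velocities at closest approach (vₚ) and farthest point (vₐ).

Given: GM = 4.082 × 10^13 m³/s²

Use the vis-viva equation v² = GM(2/r − 1/a) with a = (rₚ + rₐ)/2 = (2.396e+09 + 3.831e+10)/2 = 2.0353e+10 m.
vₚ = √(GM · (2/rₚ − 1/a)) = √(4.082e+13 · (2/2.396e+09 − 1/2.0353e+10)) m/s ≈ 179.1 m/s = 179.1 m/s.
vₐ = √(GM · (2/rₐ − 1/a)) = √(4.082e+13 · (2/3.831e+10 − 1/2.0353e+10)) m/s ≈ 11.2 m/s = 11.2 m/s.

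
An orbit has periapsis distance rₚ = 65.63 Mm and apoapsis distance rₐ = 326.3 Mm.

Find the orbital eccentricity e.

Convert to SI: rₚ = 65.63 Mm = 6.563e+07 m; rₐ = 326.3 Mm = 3.263e+08 m.
e = (rₐ − rₚ) / (rₐ + rₚ).
e = (3.263e+08 − 6.563e+07) / (3.263e+08 + 6.563e+07) = 2.6067e+08 / 3.9193e+08 ≈ 0.6651.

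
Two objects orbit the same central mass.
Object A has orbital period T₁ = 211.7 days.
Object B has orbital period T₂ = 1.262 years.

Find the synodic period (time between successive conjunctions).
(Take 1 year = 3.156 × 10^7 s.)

Convert to SI: T₁ = 211.7 days = 1.82909e+07 s; T₂ = 1.262 years = 3.98287e+07 s.
T_syn = |T₁ · T₂ / (T₁ − T₂)|.
T_syn = |1.82909e+07 · 3.98287e+07 / (1.82909e+07 − 3.98287e+07)| s ≈ 3.382e+07 s = 1.072 years.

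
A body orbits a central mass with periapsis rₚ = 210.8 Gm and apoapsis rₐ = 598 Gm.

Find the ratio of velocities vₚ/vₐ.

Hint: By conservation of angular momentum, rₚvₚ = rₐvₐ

Convert to SI: rₚ = 210.8 Gm = 2.108e+11 m; rₐ = 598 Gm = 5.98e+11 m.
Conservation of angular momentum gives rₚvₚ = rₐvₐ, so vₚ/vₐ = rₐ/rₚ.
vₚ/vₐ = 5.98e+11 / 2.108e+11 ≈ 2.837.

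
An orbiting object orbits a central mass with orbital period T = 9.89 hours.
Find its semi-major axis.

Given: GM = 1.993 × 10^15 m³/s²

Convert to SI: T = 9.89 hours = 35604 s.
Invert Kepler's third law: a = (GM · T² / (4π²))^(1/3).
Substituting T = 35604 s and GM = 1.993e+15 m³/s²:
a = (1.993e+15 · (35604)² / (4π²))^(1/3) m
a ≈ 4e+07 m = 40 Mm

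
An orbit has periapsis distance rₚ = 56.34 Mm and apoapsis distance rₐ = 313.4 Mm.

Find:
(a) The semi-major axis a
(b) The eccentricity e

Convert to SI: rₚ = 56.34 Mm = 5.634e+07 m; rₐ = 313.4 Mm = 3.134e+08 m.
(a) a = (rₚ + rₐ) / 2 = (5.634e+07 + 3.134e+08) / 2 ≈ 1.849e+08 m = 184.9 Mm.
(b) e = (rₐ − rₚ) / (rₐ + rₚ) = (3.134e+08 − 5.634e+07) / (3.134e+08 + 5.634e+07) ≈ 0.6952.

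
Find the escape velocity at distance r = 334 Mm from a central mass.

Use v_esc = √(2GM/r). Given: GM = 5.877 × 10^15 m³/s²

Convert to SI: r = 334 Mm = 3.34e+08 m.
Escape velocity comes from setting total energy to zero: ½v² − GM/r = 0 ⇒ v_esc = √(2GM / r).
v_esc = √(2 · 5.877e+15 / 3.34e+08) m/s ≈ 5932 m/s = 5.932 km/s.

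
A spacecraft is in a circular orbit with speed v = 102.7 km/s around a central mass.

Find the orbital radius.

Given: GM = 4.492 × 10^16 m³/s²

Convert to SI: v = 102.7 km/s = 102700 m/s.
For a circular orbit, v² = GM / r, so r = GM / v².
r = 4.492e+16 / (102700)² m ≈ 4.259e+06 m = 4.259 Mm.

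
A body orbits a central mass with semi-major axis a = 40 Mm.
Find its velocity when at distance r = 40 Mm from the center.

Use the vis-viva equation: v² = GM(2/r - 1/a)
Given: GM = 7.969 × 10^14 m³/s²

Convert to SI: a = 40 Mm = 4e+07 m; r = 40 Mm = 4e+07 m.
Vis-viva: v = √(GM · (2/r − 1/a)).
2/r − 1/a = 2/4e+07 − 1/4e+07 = 2.5e-08 m⁻¹.
v = √(7.969e+14 · 2.5e-08) m/s ≈ 4463 m/s = 4.463 km/s.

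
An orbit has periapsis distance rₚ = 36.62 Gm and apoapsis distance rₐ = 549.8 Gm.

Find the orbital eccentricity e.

Convert to SI: rₚ = 36.62 Gm = 3.662e+10 m; rₐ = 549.8 Gm = 5.498e+11 m.
e = (rₐ − rₚ) / (rₐ + rₚ).
e = (5.498e+11 − 3.662e+10) / (5.498e+11 + 3.662e+10) = 5.1318e+11 / 5.8642e+11 ≈ 0.8751.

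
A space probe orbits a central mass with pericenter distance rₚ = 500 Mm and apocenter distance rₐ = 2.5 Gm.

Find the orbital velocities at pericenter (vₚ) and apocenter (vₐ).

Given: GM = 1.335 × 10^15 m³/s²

Convert to SI: rₚ = 500 Mm = 5e+08 m; rₐ = 2.5 Gm = 2.5e+09 m.
Use the vis-viva equation v² = GM(2/r − 1/a) with a = (rₚ + rₐ)/2 = (5e+08 + 2.5e+09)/2 = 1.5e+09 m.
vₚ = √(GM · (2/rₚ − 1/a)) = √(1.335e+15 · (2/5e+08 − 1/1.5e+09)) m/s ≈ 2110 m/s = 2.11 km/s.
vₐ = √(GM · (2/rₐ − 1/a)) = √(1.335e+15 · (2/2.5e+09 − 1/1.5e+09)) m/s ≈ 421.9 m/s = 421.9 m/s.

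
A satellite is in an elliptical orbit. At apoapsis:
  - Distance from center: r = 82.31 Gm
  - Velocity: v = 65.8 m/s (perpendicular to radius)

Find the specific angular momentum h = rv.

Convert to SI: r = 82.31 Gm = 8.231e+10 m.
With v perpendicular to r, h = r · v.
h = 8.231e+10 · 65.8 m²/s ≈ 5.416e+12 m²/s.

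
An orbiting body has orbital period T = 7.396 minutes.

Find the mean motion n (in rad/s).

Convert to SI: T = 7.396 minutes = 443.76 s.
n = 2π / T.
n = 2π / 443.76 s ≈ 0.01416 rad/s.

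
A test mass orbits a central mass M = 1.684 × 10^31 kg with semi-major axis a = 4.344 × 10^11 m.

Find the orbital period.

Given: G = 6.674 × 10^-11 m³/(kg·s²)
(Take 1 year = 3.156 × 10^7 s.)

GM = G · M = 6.674e-11 · 1.684e+31 = 1.1239e+21 m³/s².
Kepler's third law: T = 2π √(a³ / GM).
Substituting a = 4.344e+11 m and GM = 1.1239e+21 m³/s²:
T = 2π √((4.344e+11)³ / 1.1239e+21) s
T ≈ 5.366e+07 s = 1.7 years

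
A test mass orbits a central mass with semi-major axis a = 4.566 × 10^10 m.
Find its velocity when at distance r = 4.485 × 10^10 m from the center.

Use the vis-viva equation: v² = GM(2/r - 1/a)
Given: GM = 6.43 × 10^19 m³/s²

Vis-viva: v = √(GM · (2/r − 1/a)).
2/r − 1/a = 2/4.485e+10 − 1/4.566e+10 = 2.26921e-11 m⁻¹.
v = √(6.43e+19 · 2.26921e-11) m/s ≈ 3.82e+04 m/s = 38.2 km/s.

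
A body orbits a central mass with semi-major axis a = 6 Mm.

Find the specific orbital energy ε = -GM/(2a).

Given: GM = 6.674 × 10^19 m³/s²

Convert to SI: a = 6 Mm = 6e+06 m.
ε = −GM / (2a).
ε = −6.674e+19 / (2 · 6e+06) J/kg ≈ -5.562e+12 J/kg = -5562 GJ/kg.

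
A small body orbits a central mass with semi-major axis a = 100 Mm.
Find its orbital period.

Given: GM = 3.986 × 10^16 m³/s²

Convert to SI: a = 100 Mm = 1e+08 m.
Kepler's third law: T = 2π √(a³ / GM).
Substituting a = 1e+08 m and GM = 3.986e+16 m³/s²:
T = 2π √((1e+08)³ / 3.986e+16) s
T ≈ 3.147e+04 s = 8.742 hours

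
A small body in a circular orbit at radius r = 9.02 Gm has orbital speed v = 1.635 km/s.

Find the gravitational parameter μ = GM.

Convert to SI: r = 9.02 Gm = 9.02e+09 m; v = 1.635 km/s = 1635 m/s.
For a circular orbit v² = GM/r, so GM = v² · r.
GM = (1635)² · 9.02e+09 m³/s² ≈ 2.411e+16 m³/s² = 2.411 × 10^16 m³/s².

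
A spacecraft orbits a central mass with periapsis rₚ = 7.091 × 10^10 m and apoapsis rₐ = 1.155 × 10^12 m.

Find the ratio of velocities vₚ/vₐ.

Conservation of angular momentum gives rₚvₚ = rₐvₐ, so vₚ/vₐ = rₐ/rₚ.
vₚ/vₐ = 1.155e+12 / 7.091e+10 ≈ 16.29.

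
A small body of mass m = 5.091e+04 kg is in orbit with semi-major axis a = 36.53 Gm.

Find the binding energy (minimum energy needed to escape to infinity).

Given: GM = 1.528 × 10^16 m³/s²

Convert to SI: a = 36.53 Gm = 3.653e+10 m.
Total orbital energy is E = −GMm/(2a); binding energy is E_bind = −E = GMm/(2a).
E_bind = 1.528e+16 · 5.091e+04 / (2 · 3.653e+10) J ≈ 1.065e+10 J = 10.65 GJ.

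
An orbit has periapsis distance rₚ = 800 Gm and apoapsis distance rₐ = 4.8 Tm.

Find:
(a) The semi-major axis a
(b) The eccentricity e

Convert to SI: rₚ = 800 Gm = 8e+11 m; rₐ = 4.8 Tm = 4.8e+12 m.
(a) a = (rₚ + rₐ) / 2 = (8e+11 + 4.8e+12) / 2 ≈ 2.8e+12 m = 2.8 Tm.
(b) e = (rₐ − rₚ) / (rₐ + rₚ) = (4.8e+12 − 8e+11) / (4.8e+12 + 8e+11) ≈ 0.7143.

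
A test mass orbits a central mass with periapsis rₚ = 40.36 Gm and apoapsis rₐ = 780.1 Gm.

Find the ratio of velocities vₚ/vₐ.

Convert to SI: rₚ = 40.36 Gm = 4.036e+10 m; rₐ = 780.1 Gm = 7.801e+11 m.
Conservation of angular momentum gives rₚvₚ = rₐvₐ, so vₚ/vₐ = rₐ/rₚ.
vₚ/vₐ = 7.801e+11 / 4.036e+10 ≈ 19.33.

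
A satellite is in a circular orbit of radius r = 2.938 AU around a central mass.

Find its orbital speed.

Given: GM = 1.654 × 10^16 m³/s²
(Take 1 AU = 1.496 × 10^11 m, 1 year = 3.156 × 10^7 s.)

Convert to SI: r = 2.938 AU = 4.39525e+11 m.
For a circular orbit, gravity supplies the centripetal force, so v = √(GM / r).
v = √(1.654e+16 / 4.39525e+11) m/s ≈ 194 m/s = 0.04092 AU/year.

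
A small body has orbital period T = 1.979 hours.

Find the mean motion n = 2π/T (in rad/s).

Convert to SI: T = 1.979 hours = 7124.4 s.
n = 2π / T.
n = 2π / 7124.4 s ≈ 0.0008819 rad/s.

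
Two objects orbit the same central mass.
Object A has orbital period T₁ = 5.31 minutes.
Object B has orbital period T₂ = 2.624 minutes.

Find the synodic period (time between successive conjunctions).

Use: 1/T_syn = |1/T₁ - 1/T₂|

Convert to SI: T₁ = 5.31 minutes = 318.6 s; T₂ = 2.624 minutes = 157.44 s.
T_syn = |T₁ · T₂ / (T₁ − T₂)|.
T_syn = |318.6 · 157.44 / (318.6 − 157.44)| s ≈ 311.2 s = 5.187 minutes.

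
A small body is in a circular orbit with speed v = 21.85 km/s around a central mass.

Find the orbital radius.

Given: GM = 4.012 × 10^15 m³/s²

Convert to SI: v = 21.85 km/s = 21850 m/s.
For a circular orbit, v² = GM / r, so r = GM / v².
r = 4.012e+15 / (21850)² m ≈ 8.403e+06 m = 8.403 Mm.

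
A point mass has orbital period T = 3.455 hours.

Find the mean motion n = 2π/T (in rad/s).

Convert to SI: T = 3.455 hours = 12438 s.
n = 2π / T.
n = 2π / 12438 s ≈ 0.0005052 rad/s.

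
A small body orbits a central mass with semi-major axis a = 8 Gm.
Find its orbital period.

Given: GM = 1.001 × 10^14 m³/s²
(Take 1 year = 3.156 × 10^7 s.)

Convert to SI: a = 8 Gm = 8e+09 m.
Kepler's third law: T = 2π √(a³ / GM).
Substituting a = 8e+09 m and GM = 1.001e+14 m³/s²:
T = 2π √((8e+09)³ / 1.001e+14) s
T ≈ 4.494e+08 s = 14.24 years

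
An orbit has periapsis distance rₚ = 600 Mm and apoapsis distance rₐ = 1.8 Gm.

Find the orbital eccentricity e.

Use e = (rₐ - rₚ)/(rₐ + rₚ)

Convert to SI: rₚ = 600 Mm = 6e+08 m; rₐ = 1.8 Gm = 1.8e+09 m.
e = (rₐ − rₚ) / (rₐ + rₚ).
e = (1.8e+09 − 6e+08) / (1.8e+09 + 6e+08) = 1.2e+09 / 2.4e+09 ≈ 0.5.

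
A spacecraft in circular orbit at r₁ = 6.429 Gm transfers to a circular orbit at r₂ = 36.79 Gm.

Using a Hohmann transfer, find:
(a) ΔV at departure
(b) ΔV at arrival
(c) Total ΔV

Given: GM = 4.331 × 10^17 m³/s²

Convert to SI: r₁ = 6.429 Gm = 6.429e+09 m; r₂ = 36.79 Gm = 3.679e+10 m.
Transfer semi-major axis: a_t = (r₁ + r₂)/2 = (6.429e+09 + 3.679e+10)/2 = 2.16095e+10 m.
Circular speeds: v₁ = √(GM/r₁) = 8207.72 m/s, v₂ = √(GM/r₂) = 3431.07 m/s.
Transfer speeds (vis-viva v² = GM(2/r − 1/a_t)): v₁ᵗ = 10709.4 m/s, v₂ᵗ = 1871.45 m/s.
(a) ΔV₁ = |v₁ᵗ − v₁| ≈ 2502 m/s = 2.502 km/s.
(b) ΔV₂ = |v₂ − v₂ᵗ| ≈ 1560 m/s = 1.56 km/s.
(c) ΔV_total = ΔV₁ + ΔV₂ ≈ 4061 m/s = 4.061 km/s.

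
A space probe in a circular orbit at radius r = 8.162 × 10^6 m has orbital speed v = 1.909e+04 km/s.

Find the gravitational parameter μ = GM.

Convert to SI: v = 1.909e+04 km/s = 1.909e+07 m/s.
For a circular orbit v² = GM/r, so GM = v² · r.
GM = (1.909e+07)² · 8.162e+06 m³/s² ≈ 2.974e+21 m³/s² = 2.974 × 10^21 m³/s².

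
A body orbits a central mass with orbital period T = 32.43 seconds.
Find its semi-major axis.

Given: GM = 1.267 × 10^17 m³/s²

Invert Kepler's third law: a = (GM · T² / (4π²))^(1/3).
Substituting T = 32.43 s and GM = 1.267e+17 m³/s²:
a = (1.267e+17 · (32.43)² / (4π²))^(1/3) m
a ≈ 1.5e+06 m = 1.5 Mm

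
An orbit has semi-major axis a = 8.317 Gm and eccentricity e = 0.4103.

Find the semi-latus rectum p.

Convert to SI: a = 8.317 Gm = 8.317e+09 m.
p = a (1 − e²).
p = 8.317e+09 · (1 − (0.4103)²) = 8.317e+09 · 0.831654 ≈ 6.917e+09 m = 6.917 Gm.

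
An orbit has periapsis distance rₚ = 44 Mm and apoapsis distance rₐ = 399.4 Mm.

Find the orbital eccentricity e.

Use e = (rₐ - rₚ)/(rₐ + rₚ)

Convert to SI: rₚ = 44 Mm = 4.4e+07 m; rₐ = 399.4 Mm = 3.994e+08 m.
e = (rₐ − rₚ) / (rₐ + rₚ).
e = (3.994e+08 − 4.4e+07) / (3.994e+08 + 4.4e+07) = 3.554e+08 / 4.434e+08 ≈ 0.8015.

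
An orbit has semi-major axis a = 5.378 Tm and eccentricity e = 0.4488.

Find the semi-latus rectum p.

Convert to SI: a = 5.378 Tm = 5.378e+12 m.
p = a (1 − e²).
p = 5.378e+12 · (1 − (0.4488)²) = 5.378e+12 · 0.798579 ≈ 4.295e+12 m = 4.295 Tm.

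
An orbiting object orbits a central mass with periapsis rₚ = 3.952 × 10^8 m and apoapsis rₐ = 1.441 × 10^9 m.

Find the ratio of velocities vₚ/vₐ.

Conservation of angular momentum gives rₚvₚ = rₐvₐ, so vₚ/vₐ = rₐ/rₚ.
vₚ/vₐ = 1.441e+09 / 3.952e+08 ≈ 3.646.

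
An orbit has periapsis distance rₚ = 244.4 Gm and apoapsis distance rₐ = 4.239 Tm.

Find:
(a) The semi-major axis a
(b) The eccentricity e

Convert to SI: rₚ = 244.4 Gm = 2.444e+11 m; rₐ = 4.239 Tm = 4.239e+12 m.
(a) a = (rₚ + rₐ) / 2 = (2.444e+11 + 4.239e+12) / 2 ≈ 2.242e+12 m = 2.242 Tm.
(b) e = (rₐ − rₚ) / (rₐ + rₚ) = (4.239e+12 − 2.444e+11) / (4.239e+12 + 2.444e+11) ≈ 0.891.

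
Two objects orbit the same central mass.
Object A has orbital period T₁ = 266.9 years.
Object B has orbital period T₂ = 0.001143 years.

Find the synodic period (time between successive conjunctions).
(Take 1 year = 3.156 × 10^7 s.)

Convert to SI: T₁ = 266.9 years = 8.42336e+09 s; T₂ = 0.001143 years = 36073.1 s.
T_syn = |T₁ · T₂ / (T₁ − T₂)|.
T_syn = |8.42336e+09 · 36073.1 / (8.42336e+09 − 36073.1)| s ≈ 3.607e+04 s = 0.001143 years.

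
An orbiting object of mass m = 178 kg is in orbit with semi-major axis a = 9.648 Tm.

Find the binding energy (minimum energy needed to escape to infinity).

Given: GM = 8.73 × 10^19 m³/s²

Convert to SI: a = 9.648 Tm = 9.648e+12 m.
Total orbital energy is E = −GMm/(2a); binding energy is E_bind = −E = GMm/(2a).
E_bind = 8.73e+19 · 178 / (2 · 9.648e+12) J ≈ 8.053e+08 J = 805.3 MJ.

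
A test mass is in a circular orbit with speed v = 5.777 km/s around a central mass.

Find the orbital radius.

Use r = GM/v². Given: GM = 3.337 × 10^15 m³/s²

Convert to SI: v = 5.777 km/s = 5777 m/s.
For a circular orbit, v² = GM / r, so r = GM / v².
r = 3.337e+15 / (5777)² m ≈ 9.999e+07 m = 99.99 Mm.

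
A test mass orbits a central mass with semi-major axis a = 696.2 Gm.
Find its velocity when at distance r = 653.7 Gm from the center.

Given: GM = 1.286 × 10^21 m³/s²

Convert to SI: a = 696.2 Gm = 6.962e+11 m; r = 653.7 Gm = 6.537e+11 m.
Vis-viva: v = √(GM · (2/r − 1/a)).
2/r − 1/a = 2/6.537e+11 − 1/6.962e+11 = 1.62314e-12 m⁻¹.
v = √(1.286e+21 · 1.62314e-12) m/s ≈ 4.569e+04 m/s = 45.69 km/s.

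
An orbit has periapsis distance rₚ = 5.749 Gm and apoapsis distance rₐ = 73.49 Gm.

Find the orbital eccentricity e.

Convert to SI: rₚ = 5.749 Gm = 5.749e+09 m; rₐ = 73.49 Gm = 7.349e+10 m.
e = (rₐ − rₚ) / (rₐ + rₚ).
e = (7.349e+10 − 5.749e+09) / (7.349e+10 + 5.749e+09) = 6.7741e+10 / 7.9239e+10 ≈ 0.8549.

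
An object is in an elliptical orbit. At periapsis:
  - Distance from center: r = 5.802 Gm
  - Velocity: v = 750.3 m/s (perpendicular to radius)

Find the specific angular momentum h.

Convert to SI: r = 5.802 Gm = 5.802e+09 m.
With v perpendicular to r, h = r · v.
h = 5.802e+09 · 750.3 m²/s ≈ 4.353e+12 m²/s.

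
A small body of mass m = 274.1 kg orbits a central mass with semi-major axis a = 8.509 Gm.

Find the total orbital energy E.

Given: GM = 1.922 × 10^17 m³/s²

Convert to SI: a = 8.509 Gm = 8.509e+09 m.
E = −GMm / (2a).
E = −1.922e+17 · 274.1 / (2 · 8.509e+09) J ≈ -3.096e+09 J = -3.096 GJ.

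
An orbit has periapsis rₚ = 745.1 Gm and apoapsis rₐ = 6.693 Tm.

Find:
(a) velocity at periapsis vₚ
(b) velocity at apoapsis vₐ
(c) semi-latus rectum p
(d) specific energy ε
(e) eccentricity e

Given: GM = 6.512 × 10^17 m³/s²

Convert to SI: rₚ = 745.1 Gm = 7.451e+11 m; rₐ = 6.693 Tm = 6.693e+12 m.
(a) With a = (rₚ + rₐ)/2 = 3.71905e+12 m, vₚ = √(GM (2/rₚ − 1/a)) = √(6.512e+17 · (2/7.451e+11 − 1/3.71905e+12)) m/s ≈ 1254 m/s
(b) With a = (rₚ + rₐ)/2 = 3.71905e+12 m, vₐ = √(GM (2/rₐ − 1/a)) = √(6.512e+17 · (2/6.693e+12 − 1/3.71905e+12)) m/s ≈ 139.6 m/s
(c) From a = (rₚ + rₐ)/2 = 3.71905e+12 m and e = (rₐ − rₚ)/(rₐ + rₚ) = 0.799653, p = a(1 − e²) = 3.71905e+12 · (1 − (0.799653)²) ≈ 1.341e+12 m
(d) With a = (rₚ + rₐ)/2 = 3.71905e+12 m, ε = −GM/(2a) = −6.512e+17/(2 · 3.71905e+12) J/kg ≈ -8.755e+04 J/kg
(e) e = (rₐ − rₚ)/(rₐ + rₚ) = (6.693e+12 − 7.451e+11)/(6.693e+12 + 7.451e+11) ≈ 0.7997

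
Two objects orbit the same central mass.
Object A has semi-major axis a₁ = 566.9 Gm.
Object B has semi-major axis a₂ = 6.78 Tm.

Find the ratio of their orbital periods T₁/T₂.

Convert to SI: a₁ = 566.9 Gm = 5.669e+11 m; a₂ = 6.78 Tm = 6.78e+12 m.
From Kepler's third law, (T₁/T₂)² = (a₁/a₂)³, so T₁/T₂ = (a₁/a₂)^(3/2).
a₁/a₂ = 5.669e+11 / 6.78e+12 = 0.0836136.
T₁/T₂ = (0.0836136)^(3/2) ≈ 0.02418.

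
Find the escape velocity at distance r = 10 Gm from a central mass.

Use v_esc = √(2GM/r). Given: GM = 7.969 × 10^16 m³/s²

Convert to SI: r = 10 Gm = 1e+10 m.
Escape velocity comes from setting total energy to zero: ½v² − GM/r = 0 ⇒ v_esc = √(2GM / r).
v_esc = √(2 · 7.969e+16 / 1e+10) m/s ≈ 3992 m/s = 3.992 km/s.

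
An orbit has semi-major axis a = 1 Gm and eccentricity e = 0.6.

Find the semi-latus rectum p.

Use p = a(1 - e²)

Convert to SI: a = 1 Gm = 1e+09 m.
p = a (1 − e²).
p = 1e+09 · (1 − (0.6)²) = 1e+09 · 0.64 ≈ 6.4e+08 m = 640 Mm.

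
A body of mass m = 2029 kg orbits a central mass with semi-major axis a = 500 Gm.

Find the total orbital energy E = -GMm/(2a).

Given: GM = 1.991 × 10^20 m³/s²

Convert to SI: a = 500 Gm = 5e+11 m.
E = −GMm / (2a).
E = −1.991e+20 · 2029 / (2 · 5e+11) J ≈ -4.04e+11 J = -404 GJ.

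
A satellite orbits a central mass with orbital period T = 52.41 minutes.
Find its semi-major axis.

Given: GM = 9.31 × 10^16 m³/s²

Convert to SI: T = 52.41 minutes = 3144.6 s.
Invert Kepler's third law: a = (GM · T² / (4π²))^(1/3).
Substituting T = 3144.6 s and GM = 9.31e+16 m³/s²:
a = (9.31e+16 · (3144.6)² / (4π²))^(1/3) m
a ≈ 2.857e+07 m = 28.57 Mm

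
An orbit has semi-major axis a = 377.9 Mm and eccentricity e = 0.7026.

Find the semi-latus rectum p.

Convert to SI: a = 377.9 Mm = 3.779e+08 m.
p = a (1 − e²).
p = 3.779e+08 · (1 − (0.7026)²) = 3.779e+08 · 0.506353 ≈ 1.914e+08 m = 191.4 Mm.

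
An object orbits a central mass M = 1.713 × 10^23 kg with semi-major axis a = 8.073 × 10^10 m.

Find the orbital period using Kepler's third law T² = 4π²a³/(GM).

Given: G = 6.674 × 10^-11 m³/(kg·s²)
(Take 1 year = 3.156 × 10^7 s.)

GM = G · M = 6.674e-11 · 1.713e+23 = 1.14326e+13 m³/s².
Kepler's third law: T = 2π √(a³ / GM).
Substituting a = 8.073e+10 m and GM = 1.14326e+13 m³/s²:
T = 2π √((8.073e+10)³ / 1.14326e+13) s
T ≈ 4.262e+10 s = 1351 years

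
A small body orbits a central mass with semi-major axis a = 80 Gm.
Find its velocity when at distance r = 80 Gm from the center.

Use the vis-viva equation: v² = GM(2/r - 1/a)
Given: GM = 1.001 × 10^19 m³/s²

Convert to SI: a = 80 Gm = 8e+10 m; r = 80 Gm = 8e+10 m.
Vis-viva: v = √(GM · (2/r − 1/a)).
2/r − 1/a = 2/8e+10 − 1/8e+10 = 1.25e-11 m⁻¹.
v = √(1.001e+19 · 1.25e-11) m/s ≈ 1.119e+04 m/s = 11.19 km/s.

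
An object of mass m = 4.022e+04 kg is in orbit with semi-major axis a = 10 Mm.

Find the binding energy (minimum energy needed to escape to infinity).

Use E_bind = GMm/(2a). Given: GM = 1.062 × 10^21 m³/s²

Convert to SI: a = 10 Mm = 1e+07 m.
Total orbital energy is E = −GMm/(2a); binding energy is E_bind = −E = GMm/(2a).
E_bind = 1.062e+21 · 4.022e+04 / (2 · 1e+07) J ≈ 2.136e+18 J = 2.136 EJ.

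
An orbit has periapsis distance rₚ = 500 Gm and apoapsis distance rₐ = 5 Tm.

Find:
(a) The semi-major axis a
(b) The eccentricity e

Convert to SI: rₚ = 500 Gm = 5e+11 m; rₐ = 5 Tm = 5e+12 m.
(a) a = (rₚ + rₐ) / 2 = (5e+11 + 5e+12) / 2 ≈ 2.75e+12 m = 2.75 Tm.
(b) e = (rₐ − rₚ) / (rₐ + rₚ) = (5e+12 − 5e+11) / (5e+12 + 5e+11) ≈ 0.8182.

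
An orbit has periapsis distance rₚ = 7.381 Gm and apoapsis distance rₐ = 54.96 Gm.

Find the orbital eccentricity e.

Convert to SI: rₚ = 7.381 Gm = 7.381e+09 m; rₐ = 54.96 Gm = 5.496e+10 m.
e = (rₐ − rₚ) / (rₐ + rₚ).
e = (5.496e+10 − 7.381e+09) / (5.496e+10 + 7.381e+09) = 4.7579e+10 / 6.2341e+10 ≈ 0.7632.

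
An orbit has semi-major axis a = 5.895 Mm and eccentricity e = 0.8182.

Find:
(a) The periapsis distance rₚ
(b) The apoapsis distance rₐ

Convert to SI: a = 5.895 Mm = 5.895e+06 m.
(a) rₚ = a(1 − e) = 5.895e+06 · (1 − 0.8182) = 5.895e+06 · 0.1818 ≈ 1.072e+06 m = 1.072 Mm.
(b) rₐ = a(1 + e) = 5.895e+06 · (1 + 0.8182) = 5.895e+06 · 1.8182 ≈ 1.072e+07 m = 10.72 Mm.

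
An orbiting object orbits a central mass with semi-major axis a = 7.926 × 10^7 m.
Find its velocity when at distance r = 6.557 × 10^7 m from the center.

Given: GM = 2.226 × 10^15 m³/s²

Vis-viva: v = √(GM · (2/r − 1/a)).
2/r − 1/a = 2/6.557e+07 − 1/7.926e+07 = 1.7885e-08 m⁻¹.
v = √(2.226e+15 · 1.7885e-08) m/s ≈ 6310 m/s = 6.31 km/s.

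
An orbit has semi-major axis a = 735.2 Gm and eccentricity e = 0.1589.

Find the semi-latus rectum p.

Convert to SI: a = 735.2 Gm = 7.352e+11 m.
p = a (1 − e²).
p = 7.352e+11 · (1 − (0.1589)²) = 7.352e+11 · 0.974751 ≈ 7.166e+11 m = 716.6 Gm.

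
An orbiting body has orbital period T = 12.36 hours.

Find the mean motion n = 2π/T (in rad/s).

Convert to SI: T = 12.36 hours = 44496 s.
n = 2π / T.
n = 2π / 44496 s ≈ 0.0001412 rad/s.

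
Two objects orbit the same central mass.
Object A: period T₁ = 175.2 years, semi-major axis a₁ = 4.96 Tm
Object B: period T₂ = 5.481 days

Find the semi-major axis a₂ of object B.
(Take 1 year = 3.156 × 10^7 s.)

Convert to SI: T₁ = 175.2 years = 5.52931e+09 s; a₁ = 4.96 Tm = 4.96e+12 m; T₂ = 5.481 days = 473558 s.
Kepler's third law: (T₁/T₂)² = (a₁/a₂)³ ⇒ a₂ = a₁ · (T₂/T₁)^(2/3).
T₂/T₁ = 473558 / 5.52931e+09 = 8.56451e-05.
a₂ = 4.96e+12 · (8.56451e-05)^(2/3) m ≈ 9.637e+09 m = 9.637 Gm.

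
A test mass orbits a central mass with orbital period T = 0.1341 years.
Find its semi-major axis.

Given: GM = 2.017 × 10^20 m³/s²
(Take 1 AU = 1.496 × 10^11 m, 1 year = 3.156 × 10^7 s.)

Convert to SI: T = 0.1341 years = 4.2322e+06 s.
Invert Kepler's third law: a = (GM · T² / (4π²))^(1/3).
Substituting T = 4.2322e+06 s and GM = 2.017e+20 m³/s²:
a = (2.017e+20 · (4.2322e+06)² / (4π²))^(1/3) m
a ≈ 4.506e+10 m = 0.3012 AU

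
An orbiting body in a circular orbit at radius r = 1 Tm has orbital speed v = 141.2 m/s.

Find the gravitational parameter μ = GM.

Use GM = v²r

Convert to SI: r = 1 Tm = 1e+12 m.
For a circular orbit v² = GM/r, so GM = v² · r.
GM = (141.2)² · 1e+12 m³/s² ≈ 1.994e+16 m³/s² = 1.994 × 10^16 m³/s².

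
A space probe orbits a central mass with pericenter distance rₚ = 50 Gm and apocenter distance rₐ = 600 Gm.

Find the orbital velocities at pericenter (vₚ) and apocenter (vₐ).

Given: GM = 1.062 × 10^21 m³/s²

Convert to SI: rₚ = 50 Gm = 5e+10 m; rₐ = 600 Gm = 6e+11 m.
Use the vis-viva equation v² = GM(2/r − 1/a) with a = (rₚ + rₐ)/2 = (5e+10 + 6e+11)/2 = 3.25e+11 m.
vₚ = √(GM · (2/rₚ − 1/a)) = √(1.062e+21 · (2/5e+10 − 1/3.25e+11)) m/s ≈ 1.98e+05 m/s = 198 km/s.
vₐ = √(GM · (2/rₐ − 1/a)) = √(1.062e+21 · (2/6e+11 − 1/3.25e+11)) m/s ≈ 1.65e+04 m/s = 16.5 km/s.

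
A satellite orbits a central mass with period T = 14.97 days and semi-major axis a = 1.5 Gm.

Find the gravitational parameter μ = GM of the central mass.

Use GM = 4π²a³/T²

Convert to SI: T = 14.97 days = 1.29341e+06 s; a = 1.5 Gm = 1.5e+09 m.
GM = 4π² · a³ / T².
GM = 4π² · (1.5e+09)³ / (1.29341e+06)² m³/s² ≈ 7.965e+16 m³/s² = 7.965 × 10^16 m³/s².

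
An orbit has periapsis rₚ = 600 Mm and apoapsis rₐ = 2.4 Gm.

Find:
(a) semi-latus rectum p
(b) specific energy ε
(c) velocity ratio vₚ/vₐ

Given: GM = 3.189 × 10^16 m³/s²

Convert to SI: rₚ = 600 Mm = 6e+08 m; rₐ = 2.4 Gm = 2.4e+09 m.
(a) From a = (rₚ + rₐ)/2 = 1.5e+09 m and e = (rₐ − rₚ)/(rₐ + rₚ) = 0.6, p = a(1 − e²) = 1.5e+09 · (1 − (0.6)²) ≈ 9.6e+08 m
(b) With a = (rₚ + rₐ)/2 = 1.5e+09 m, ε = −GM/(2a) = −3.189e+16/(2 · 1.5e+09) J/kg ≈ -1.063e+07 J/kg
(c) Conservation of angular momentum (rₚvₚ = rₐvₐ) gives vₚ/vₐ = rₐ/rₚ = 2.4e+09/6e+08 ≈ 4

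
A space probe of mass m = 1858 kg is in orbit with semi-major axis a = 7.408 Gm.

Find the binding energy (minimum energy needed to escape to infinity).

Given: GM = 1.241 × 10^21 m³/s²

Convert to SI: a = 7.408 Gm = 7.408e+09 m.
Total orbital energy is E = −GMm/(2a); binding energy is E_bind = −E = GMm/(2a).
E_bind = 1.241e+21 · 1858 / (2 · 7.408e+09) J ≈ 1.556e+14 J = 155.6 TJ.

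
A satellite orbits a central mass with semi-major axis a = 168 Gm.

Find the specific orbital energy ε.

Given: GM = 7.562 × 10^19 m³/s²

Convert to SI: a = 168 Gm = 1.68e+11 m.
ε = −GM / (2a).
ε = −7.562e+19 / (2 · 1.68e+11) J/kg ≈ -2.251e+08 J/kg = -225.1 MJ/kg.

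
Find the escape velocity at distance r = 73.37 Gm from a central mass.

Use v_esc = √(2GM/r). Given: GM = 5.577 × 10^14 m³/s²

Convert to SI: r = 73.37 Gm = 7.337e+10 m.
Escape velocity comes from setting total energy to zero: ½v² − GM/r = 0 ⇒ v_esc = √(2GM / r).
v_esc = √(2 · 5.577e+14 / 7.337e+10) m/s ≈ 123.3 m/s = 123.3 m/s.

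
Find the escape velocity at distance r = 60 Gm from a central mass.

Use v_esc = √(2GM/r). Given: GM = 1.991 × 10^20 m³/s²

Convert to SI: r = 60 Gm = 6e+10 m.
Escape velocity comes from setting total energy to zero: ½v² − GM/r = 0 ⇒ v_esc = √(2GM / r).
v_esc = √(2 · 1.991e+20 / 6e+10) m/s ≈ 8.147e+04 m/s = 81.47 km/s.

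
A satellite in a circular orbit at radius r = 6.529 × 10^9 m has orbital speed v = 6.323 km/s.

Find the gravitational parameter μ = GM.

Convert to SI: v = 6.323 km/s = 6323 m/s.
For a circular orbit v² = GM/r, so GM = v² · r.
GM = (6323)² · 6.529e+09 m³/s² ≈ 2.61e+17 m³/s² = 2.61 × 10^17 m³/s².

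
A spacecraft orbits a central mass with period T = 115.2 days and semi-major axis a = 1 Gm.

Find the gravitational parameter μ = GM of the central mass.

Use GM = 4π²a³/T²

Convert to SI: T = 115.2 days = 9.95328e+06 s; a = 1 Gm = 1e+09 m.
GM = 4π² · a³ / T².
GM = 4π² · (1e+09)³ / (9.95328e+06)² m³/s² ≈ 3.985e+14 m³/s² = 3.985 × 10^14 m³/s².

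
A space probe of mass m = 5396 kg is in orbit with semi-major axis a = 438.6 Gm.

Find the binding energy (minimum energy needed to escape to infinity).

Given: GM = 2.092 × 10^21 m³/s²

Convert to SI: a = 438.6 Gm = 4.386e+11 m.
Total orbital energy is E = −GMm/(2a); binding energy is E_bind = −E = GMm/(2a).
E_bind = 2.092e+21 · 5396 / (2 · 4.386e+11) J ≈ 1.287e+13 J = 12.87 TJ.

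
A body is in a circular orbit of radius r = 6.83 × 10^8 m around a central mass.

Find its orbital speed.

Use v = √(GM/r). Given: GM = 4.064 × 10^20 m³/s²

For a circular orbit, gravity supplies the centripetal force, so v = √(GM / r).
v = √(4.064e+20 / 6.83e+08) m/s ≈ 7.714e+05 m/s = 771.4 km/s.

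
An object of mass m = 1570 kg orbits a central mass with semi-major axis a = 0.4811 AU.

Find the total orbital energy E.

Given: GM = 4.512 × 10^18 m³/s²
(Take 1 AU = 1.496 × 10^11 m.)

Convert to SI: a = 0.4811 AU = 7.19726e+10 m.
E = −GMm / (2a).
E = −4.512e+18 · 1570 / (2 · 7.19726e+10) J ≈ -4.921e+10 J = -49.21 GJ.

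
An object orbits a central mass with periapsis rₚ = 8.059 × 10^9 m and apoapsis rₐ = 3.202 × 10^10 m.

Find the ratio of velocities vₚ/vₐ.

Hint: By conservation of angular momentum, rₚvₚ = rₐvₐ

Conservation of angular momentum gives rₚvₚ = rₐvₐ, so vₚ/vₐ = rₐ/rₚ.
vₚ/vₐ = 3.202e+10 / 8.059e+09 ≈ 3.973.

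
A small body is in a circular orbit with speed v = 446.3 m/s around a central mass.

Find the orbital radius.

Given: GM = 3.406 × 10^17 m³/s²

For a circular orbit, v² = GM / r, so r = GM / v².
r = 3.406e+17 / (446.3)² m ≈ 1.71e+12 m = 1.71 Tm.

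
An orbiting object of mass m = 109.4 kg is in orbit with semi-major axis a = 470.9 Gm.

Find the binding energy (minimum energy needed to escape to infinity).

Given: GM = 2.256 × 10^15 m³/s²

Convert to SI: a = 470.9 Gm = 4.709e+11 m.
Total orbital energy is E = −GMm/(2a); binding energy is E_bind = −E = GMm/(2a).
E_bind = 2.256e+15 · 109.4 / (2 · 4.709e+11) J ≈ 2.621e+05 J = 262.1 kJ.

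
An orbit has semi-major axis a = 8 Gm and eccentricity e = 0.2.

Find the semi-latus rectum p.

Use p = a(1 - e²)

Convert to SI: a = 8 Gm = 8e+09 m.
p = a (1 − e²).
p = 8e+09 · (1 − (0.2)²) = 8e+09 · 0.96 ≈ 7.68e+09 m = 7.68 Gm.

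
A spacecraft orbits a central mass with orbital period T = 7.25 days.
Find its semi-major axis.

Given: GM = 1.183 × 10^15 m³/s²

Convert to SI: T = 7.25 days = 626400 s.
Invert Kepler's third law: a = (GM · T² / (4π²))^(1/3).
Substituting T = 626400 s and GM = 1.183e+15 m³/s²:
a = (1.183e+15 · (626400)² / (4π²))^(1/3) m
a ≈ 2.274e+08 m = 227.4 Mm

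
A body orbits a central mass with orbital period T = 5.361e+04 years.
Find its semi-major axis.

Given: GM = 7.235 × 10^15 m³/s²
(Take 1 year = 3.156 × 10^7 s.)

Convert to SI: T = 5.361e+04 years = 1.69193e+12 s.
Invert Kepler's third law: a = (GM · T² / (4π²))^(1/3).
Substituting T = 1.69193e+12 s and GM = 7.235e+15 m³/s²:
a = (7.235e+15 · (1.69193e+12)² / (4π²))^(1/3) m
a ≈ 8.065e+12 m = 8.065 Tm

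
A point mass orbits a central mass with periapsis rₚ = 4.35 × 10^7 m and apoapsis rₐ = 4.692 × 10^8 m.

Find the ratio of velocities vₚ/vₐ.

Conservation of angular momentum gives rₚvₚ = rₐvₐ, so vₚ/vₐ = rₐ/rₚ.
vₚ/vₐ = 4.692e+08 / 4.35e+07 ≈ 10.79.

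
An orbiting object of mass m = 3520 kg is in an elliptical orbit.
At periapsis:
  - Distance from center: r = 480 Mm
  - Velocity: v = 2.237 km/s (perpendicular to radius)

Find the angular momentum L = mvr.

Convert to SI: r = 480 Mm = 4.8e+08 m; v = 2.237 km/s = 2237 m/s.
Since v is perpendicular to r, L = m · v · r.
L = 3520 · 2237 · 4.8e+08 kg·m²/s ≈ 3.78e+15 kg·m²/s.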